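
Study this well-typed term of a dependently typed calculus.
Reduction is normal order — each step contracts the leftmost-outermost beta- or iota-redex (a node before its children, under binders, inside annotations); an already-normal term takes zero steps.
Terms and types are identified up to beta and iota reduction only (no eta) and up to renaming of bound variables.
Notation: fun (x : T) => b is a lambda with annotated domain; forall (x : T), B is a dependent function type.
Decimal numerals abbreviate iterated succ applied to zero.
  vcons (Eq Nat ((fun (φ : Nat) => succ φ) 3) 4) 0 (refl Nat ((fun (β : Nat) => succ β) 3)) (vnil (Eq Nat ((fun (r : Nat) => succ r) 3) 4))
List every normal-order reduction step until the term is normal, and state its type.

reduction (normal order):
  vcons (Eq Nat ((fun (φ : Nat) => succ φ) 3) 4) 0 (refl Nat ((fun (β : Nat) => succ β) 3)) (vnil (Eq Nat ((fun (r : Nat) => succ r) 3) 4))
  ~> vcons (Eq Nat 4 4) 0 (refl Nat ((fun (φ : Nat) => succ φ) 3)) (vnil (Eq Nat ((fun (β : Nat) => succ β) 3) 4))
  ~> vcons (Eq Nat 4 4) 0 (refl Nat 4) (vnil (Eq Nat ((fun (φ : Nat) => succ φ) 3) 4))
  ~> vcons (Eq Nat 4 4) 0 (refl Nat 4) (vnil (Eq Nat 4 4))
type:
  Vec (Eq Nat 4 4) 1


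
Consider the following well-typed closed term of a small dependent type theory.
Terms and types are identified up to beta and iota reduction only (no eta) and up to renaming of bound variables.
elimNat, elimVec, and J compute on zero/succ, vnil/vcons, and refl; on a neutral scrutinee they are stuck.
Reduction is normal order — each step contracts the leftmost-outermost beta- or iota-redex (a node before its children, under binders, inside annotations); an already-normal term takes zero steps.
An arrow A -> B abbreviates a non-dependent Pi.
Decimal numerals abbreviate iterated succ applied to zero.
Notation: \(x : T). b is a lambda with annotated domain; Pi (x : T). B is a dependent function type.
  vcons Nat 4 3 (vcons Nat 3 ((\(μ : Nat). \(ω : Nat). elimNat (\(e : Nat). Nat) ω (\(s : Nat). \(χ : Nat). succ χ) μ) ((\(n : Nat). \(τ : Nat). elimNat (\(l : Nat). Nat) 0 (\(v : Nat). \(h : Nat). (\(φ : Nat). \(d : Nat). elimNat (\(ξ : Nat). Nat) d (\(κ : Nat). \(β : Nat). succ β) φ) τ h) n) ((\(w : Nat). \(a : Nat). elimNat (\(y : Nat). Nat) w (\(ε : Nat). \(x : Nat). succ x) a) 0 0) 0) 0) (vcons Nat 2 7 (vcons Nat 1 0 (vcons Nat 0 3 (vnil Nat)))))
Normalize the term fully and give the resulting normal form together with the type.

normal form:
  vcons Nat 4 3 (vcons Nat 3 0 (vcons Nat 2 7 (vcons Nat 1 0 (vcons Nat 0 3 (vnil Nat)))))
the term's type:
  Vec Nat 5
observation: 12 normal-order steps normalize the term, beginning with a beta-redex.


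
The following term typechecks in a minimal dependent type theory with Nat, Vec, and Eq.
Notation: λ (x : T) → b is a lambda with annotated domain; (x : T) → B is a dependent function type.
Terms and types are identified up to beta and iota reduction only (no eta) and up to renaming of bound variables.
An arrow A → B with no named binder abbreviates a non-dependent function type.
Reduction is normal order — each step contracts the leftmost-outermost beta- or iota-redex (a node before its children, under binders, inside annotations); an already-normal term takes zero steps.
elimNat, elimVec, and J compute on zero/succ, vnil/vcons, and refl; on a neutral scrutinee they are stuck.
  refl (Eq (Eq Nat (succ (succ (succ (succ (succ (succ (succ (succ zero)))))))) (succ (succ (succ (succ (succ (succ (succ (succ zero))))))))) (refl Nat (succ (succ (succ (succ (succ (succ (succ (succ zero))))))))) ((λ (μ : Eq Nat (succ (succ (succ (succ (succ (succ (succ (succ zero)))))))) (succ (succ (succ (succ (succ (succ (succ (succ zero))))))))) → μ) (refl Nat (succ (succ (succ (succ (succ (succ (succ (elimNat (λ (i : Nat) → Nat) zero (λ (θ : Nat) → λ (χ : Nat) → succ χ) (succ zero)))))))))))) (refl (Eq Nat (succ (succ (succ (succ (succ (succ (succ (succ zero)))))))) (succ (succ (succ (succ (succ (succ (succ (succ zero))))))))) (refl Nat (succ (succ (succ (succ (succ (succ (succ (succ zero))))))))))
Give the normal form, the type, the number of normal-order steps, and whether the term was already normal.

resulting normal form:
  refl (Eq (Eq Nat (succ (succ (succ (succ (succ (succ (succ (succ zero)))))))) (succ (succ (succ (succ (succ (succ (succ (succ zero))))))))) (refl Nat (succ (succ (succ (succ (succ (succ (succ (succ zero))))))))) (refl Nat (succ (succ (succ (succ (succ (succ (succ (succ zero)))))))))) (refl (Eq Nat (succ (succ (succ (succ (succ (succ (succ (succ zero)))))))) (succ (succ (succ (succ (succ (succ (succ (succ zero))))))))) (refl Nat (succ (succ (succ (succ (succ (succ (succ (succ zero))))))))))
inferred type:
  Eq (Eq (Eq Nat (succ (succ (succ (succ (succ (succ (succ (succ zero)))))))) (succ (succ (succ (succ (succ (succ (succ (succ zero))))))))) (refl Nat (succ (succ (succ (succ (succ (succ (succ (succ zero))))))))) (refl Nat (succ (succ (succ (succ (succ (succ (succ (succ zero)))))))))) (refl (Eq Nat (succ (succ (succ (succ (succ (succ (succ (succ zero)))))))) (succ (succ (succ (succ (succ (succ (succ (succ zero))))))))) (refl Nat (succ (succ (succ (succ (succ (succ (succ (succ zero)))))))))) (refl (Eq Nat (succ (succ (succ (succ (succ (succ (succ (succ zero)))))))) (succ (succ (succ (succ (succ (succ (succ (succ zero))))))))) (refl Nat (succ (succ (succ (succ (succ (succ (succ (succ zero))))))))))
steps to reach normal form (normal order): 5
started in normal form: no
first redex: a beta-redex


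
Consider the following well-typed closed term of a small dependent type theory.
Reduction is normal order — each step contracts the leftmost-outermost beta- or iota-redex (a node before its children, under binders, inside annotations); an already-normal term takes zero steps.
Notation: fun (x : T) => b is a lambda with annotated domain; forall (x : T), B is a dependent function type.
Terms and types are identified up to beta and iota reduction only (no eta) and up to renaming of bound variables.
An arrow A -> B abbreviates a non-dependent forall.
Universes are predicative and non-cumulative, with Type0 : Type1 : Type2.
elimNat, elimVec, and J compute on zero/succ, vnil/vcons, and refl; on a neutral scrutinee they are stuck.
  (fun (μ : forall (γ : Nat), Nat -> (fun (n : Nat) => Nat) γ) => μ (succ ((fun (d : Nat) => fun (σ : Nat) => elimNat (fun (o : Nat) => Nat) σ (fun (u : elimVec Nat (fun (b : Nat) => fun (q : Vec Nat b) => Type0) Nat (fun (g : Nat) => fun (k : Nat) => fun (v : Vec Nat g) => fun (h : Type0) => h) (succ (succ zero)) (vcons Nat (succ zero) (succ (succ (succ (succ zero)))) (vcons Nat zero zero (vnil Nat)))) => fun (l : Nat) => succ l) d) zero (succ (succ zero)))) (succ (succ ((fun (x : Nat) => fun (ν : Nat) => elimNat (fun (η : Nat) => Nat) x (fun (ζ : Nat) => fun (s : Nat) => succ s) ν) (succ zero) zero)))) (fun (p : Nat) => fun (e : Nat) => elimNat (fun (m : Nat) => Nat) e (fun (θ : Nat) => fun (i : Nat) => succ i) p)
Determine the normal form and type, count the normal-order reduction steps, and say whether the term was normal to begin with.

resulting normal form:
  succ (succ (succ (succ (succ (succ zero)))))
the term's type:
  Nat
normal-order step count: 19
already normal: no
first contracted redex: a beta-redex


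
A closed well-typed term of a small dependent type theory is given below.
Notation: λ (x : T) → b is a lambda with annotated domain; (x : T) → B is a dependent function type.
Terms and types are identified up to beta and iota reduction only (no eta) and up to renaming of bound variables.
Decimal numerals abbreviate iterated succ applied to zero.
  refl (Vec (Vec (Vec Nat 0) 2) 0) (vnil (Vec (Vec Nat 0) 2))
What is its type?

the term's type:
  Eq (Vec (Vec (Vec Nat 0) 2) 0) (vnil (Vec (Vec Nat 0) 2)) (vnil (Vec (Vec Nat 0) 2))


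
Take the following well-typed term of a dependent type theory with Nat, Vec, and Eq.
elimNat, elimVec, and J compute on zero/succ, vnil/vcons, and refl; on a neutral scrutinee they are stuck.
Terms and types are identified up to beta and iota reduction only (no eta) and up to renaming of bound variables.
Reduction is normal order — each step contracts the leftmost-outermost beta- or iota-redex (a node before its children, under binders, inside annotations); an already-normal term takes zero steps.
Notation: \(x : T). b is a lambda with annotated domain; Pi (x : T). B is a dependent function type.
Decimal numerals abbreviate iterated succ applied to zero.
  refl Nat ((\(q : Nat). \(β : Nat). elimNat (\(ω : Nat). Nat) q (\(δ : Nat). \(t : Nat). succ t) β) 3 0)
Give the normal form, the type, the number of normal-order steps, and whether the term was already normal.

normal form:
  refl Nat 3
the term's type:
  Eq Nat 3 3
normal-order step count: 3
already normal: no
first redex: a beta-redex


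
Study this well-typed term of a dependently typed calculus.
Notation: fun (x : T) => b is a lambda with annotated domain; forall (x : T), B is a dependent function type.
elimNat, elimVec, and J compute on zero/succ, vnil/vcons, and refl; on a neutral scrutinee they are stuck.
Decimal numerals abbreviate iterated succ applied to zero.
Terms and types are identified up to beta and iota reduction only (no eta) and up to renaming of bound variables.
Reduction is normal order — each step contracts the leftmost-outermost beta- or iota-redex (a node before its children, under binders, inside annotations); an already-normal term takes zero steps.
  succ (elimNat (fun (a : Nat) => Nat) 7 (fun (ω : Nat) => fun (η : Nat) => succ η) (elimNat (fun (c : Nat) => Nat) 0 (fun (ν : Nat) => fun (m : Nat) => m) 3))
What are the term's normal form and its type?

resulting normal form:
  8
inferred type:
  Nat
observation: the first redex contracted is an elimNat iota-redex; the normal form is reached in 11 normal-order steps.


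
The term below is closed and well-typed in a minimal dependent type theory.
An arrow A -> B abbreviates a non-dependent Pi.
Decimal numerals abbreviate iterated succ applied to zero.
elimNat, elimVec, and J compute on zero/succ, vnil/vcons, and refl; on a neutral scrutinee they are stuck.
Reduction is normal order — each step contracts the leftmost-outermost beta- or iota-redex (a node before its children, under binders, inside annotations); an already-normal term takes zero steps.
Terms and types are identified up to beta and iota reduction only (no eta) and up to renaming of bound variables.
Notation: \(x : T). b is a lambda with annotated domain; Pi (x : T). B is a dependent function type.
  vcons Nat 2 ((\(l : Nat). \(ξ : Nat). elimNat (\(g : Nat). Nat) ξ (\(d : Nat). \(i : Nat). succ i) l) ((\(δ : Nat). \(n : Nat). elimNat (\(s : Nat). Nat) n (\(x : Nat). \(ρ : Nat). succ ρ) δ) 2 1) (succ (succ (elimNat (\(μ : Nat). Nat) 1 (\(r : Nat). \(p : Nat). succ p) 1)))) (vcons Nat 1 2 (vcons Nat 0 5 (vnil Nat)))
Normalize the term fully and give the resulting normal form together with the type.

normal form:
  vcons Nat 2 7 (vcons Nat 1 2 (vcons Nat 0 5 (vnil Nat)))
inferred type:
  Vec Nat 3
observation: normalization takes exactly 25 steps under the normal-order strategy.


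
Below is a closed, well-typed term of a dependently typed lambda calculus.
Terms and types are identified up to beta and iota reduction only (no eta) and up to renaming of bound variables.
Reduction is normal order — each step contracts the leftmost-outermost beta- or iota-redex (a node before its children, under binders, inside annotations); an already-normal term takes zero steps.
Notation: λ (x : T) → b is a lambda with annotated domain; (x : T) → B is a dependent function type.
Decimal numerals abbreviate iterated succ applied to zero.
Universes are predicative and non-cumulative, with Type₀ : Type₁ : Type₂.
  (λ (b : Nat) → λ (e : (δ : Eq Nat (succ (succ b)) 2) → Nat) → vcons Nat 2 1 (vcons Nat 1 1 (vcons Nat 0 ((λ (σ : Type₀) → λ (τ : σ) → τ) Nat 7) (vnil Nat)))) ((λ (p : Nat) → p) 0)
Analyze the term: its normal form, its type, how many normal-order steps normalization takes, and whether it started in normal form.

reduced normal form:
  λ (b : (e : Eq Nat 2 2) → Nat) → vcons Nat 2 1 (vcons Nat 1 1 (vcons Nat 0 7 (vnil Nat)))
the term's type:
  (b : (e : Eq Nat 2 2) → Nat) → Vec Nat 3
normal-order step count: 4
term was already normal: no
first redex: a beta-redex


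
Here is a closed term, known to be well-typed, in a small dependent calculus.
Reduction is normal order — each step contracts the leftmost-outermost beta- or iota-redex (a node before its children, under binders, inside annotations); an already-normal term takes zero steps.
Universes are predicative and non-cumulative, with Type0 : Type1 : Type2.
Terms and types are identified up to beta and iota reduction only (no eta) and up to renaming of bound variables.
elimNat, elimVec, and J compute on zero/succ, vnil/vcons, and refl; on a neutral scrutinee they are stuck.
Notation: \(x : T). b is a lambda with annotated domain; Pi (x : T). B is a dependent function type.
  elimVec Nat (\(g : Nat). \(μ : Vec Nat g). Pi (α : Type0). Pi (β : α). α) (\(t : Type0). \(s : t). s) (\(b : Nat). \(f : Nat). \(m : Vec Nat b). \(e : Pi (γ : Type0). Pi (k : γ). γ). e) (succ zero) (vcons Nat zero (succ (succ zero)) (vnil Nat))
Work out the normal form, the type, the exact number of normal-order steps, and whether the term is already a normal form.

resulting normal form:
  \(g : Type0). \(μ : g). μ
the term's type:
  Pi (g : Type0). Pi (μ : g). g
steps to reach normal form (normal order): 6
already normal: no
first redex: an elimVec iota-redex


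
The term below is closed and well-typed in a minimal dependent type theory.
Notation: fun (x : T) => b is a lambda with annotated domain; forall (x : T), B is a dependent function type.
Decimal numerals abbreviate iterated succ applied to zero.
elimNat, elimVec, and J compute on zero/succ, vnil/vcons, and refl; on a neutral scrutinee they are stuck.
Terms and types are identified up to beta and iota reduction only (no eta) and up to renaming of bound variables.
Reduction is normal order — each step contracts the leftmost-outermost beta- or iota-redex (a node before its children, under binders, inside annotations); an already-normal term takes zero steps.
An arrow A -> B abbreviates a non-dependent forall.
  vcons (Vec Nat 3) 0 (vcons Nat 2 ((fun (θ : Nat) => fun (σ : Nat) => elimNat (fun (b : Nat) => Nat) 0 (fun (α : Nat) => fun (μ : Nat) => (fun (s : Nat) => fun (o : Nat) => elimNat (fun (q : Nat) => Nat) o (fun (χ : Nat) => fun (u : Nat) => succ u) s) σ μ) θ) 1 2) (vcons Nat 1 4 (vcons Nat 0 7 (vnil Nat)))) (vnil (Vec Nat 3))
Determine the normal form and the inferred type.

reduced normal form:
  vcons (Vec Nat 3) 0 (vcons Nat 2 2 (vcons Nat 1 4 (vcons Nat 0 7 (vnil Nat)))) (vnil (Vec Nat 3))
the term's type:
  Vec (Vec Nat 3) 1


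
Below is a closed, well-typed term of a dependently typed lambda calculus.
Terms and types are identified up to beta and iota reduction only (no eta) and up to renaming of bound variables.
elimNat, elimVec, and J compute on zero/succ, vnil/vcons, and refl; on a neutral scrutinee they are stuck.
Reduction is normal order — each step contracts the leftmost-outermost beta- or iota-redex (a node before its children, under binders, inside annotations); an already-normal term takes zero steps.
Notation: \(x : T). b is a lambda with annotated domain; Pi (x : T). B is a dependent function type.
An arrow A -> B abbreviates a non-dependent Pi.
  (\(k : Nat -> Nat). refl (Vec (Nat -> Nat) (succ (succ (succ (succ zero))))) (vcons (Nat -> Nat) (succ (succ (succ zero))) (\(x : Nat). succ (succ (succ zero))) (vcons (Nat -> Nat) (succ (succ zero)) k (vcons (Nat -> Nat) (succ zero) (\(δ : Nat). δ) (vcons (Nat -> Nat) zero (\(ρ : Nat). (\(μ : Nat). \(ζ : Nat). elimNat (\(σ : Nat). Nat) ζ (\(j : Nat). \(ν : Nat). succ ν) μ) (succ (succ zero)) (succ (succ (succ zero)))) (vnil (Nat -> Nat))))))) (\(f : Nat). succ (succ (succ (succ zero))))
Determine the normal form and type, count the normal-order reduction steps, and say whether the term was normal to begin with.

reduced normal form:
  refl (Vec (Nat -> Nat) (succ (succ (succ (succ zero))))) (vcons (Nat -> Nat) (succ (succ (succ zero))) (\(k : Nat). succ (succ (succ zero))) (vcons (Nat -> Nat) (succ (succ zero)) (\(x : Nat). succ (succ (succ (succ zero)))) (vcons (Nat -> Nat) (succ zero) (\(δ : Nat). δ) (vcons (Nat -> Nat) zero (\(ρ : Nat). succ (succ (succ (succ (succ zero))))) (vnil (Nat -> Nat))))))
the term's type:
  Eq (Vec (Nat -> Nat) (succ (succ (succ (succ zero))))) (vcons (Nat -> Nat) (succ (succ (succ zero))) (\(k : Nat). succ (succ (succ zero))) (vcons (Nat -> Nat) (succ (succ zero)) (\(x : Nat). succ (succ (succ (succ zero)))) (vcons (Nat -> Nat) (succ zero) (\(δ : Nat). δ) (vcons (Nat -> Nat) zero (\(ρ : Nat). succ (succ (succ (succ (succ zero))))) (vnil (Nat -> Nat)))))) (vcons (Nat -> Nat) (succ (succ (succ zero))) (\(μ : Nat). succ (succ (succ zero))) (vcons (Nat -> Nat) (succ (succ zero)) (\(ζ : Nat). succ (succ (succ (succ zero)))) (vcons (Nat -> Nat) (succ zero) (\(σ : Nat). σ) (vcons (Nat -> Nat) zero (\(j : Nat). succ (succ (succ (succ (succ zero))))) (vnil (Nat -> Nat))))))
reduction steps (normal order): 10
already normal: no
first contracted redex: a beta-redex


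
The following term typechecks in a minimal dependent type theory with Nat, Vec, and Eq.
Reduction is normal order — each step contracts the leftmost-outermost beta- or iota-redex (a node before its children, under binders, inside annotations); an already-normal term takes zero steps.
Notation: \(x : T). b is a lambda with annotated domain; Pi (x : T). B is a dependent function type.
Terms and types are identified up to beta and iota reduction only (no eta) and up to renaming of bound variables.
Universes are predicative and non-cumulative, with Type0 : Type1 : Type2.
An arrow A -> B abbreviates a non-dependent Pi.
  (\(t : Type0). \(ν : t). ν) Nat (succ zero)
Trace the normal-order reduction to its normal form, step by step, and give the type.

normal-order reduction sequence:
  (\(t : Type0). \(ν : t). ν) Nat (succ zero)
  ~> (\(t : Nat). t) (succ zero)
  ~> succ zero
the term's type:
  Nat


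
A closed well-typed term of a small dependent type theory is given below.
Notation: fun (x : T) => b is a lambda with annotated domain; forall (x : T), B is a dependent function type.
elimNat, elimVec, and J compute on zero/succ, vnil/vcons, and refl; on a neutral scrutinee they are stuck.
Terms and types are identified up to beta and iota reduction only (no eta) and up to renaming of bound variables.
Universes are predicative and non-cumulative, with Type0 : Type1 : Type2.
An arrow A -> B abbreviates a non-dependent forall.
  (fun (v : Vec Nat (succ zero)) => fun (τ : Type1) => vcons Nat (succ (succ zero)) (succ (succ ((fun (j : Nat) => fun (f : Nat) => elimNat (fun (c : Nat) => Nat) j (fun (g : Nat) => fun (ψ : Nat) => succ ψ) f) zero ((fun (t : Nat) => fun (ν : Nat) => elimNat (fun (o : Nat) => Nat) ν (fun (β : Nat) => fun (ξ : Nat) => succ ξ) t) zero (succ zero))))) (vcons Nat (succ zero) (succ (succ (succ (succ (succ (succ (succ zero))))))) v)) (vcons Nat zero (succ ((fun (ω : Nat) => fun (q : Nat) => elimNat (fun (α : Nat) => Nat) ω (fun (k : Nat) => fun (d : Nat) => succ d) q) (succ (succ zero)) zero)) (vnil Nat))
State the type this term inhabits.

inferred type:
  Type1 -> Vec Nat (succ (succ (succ zero)))


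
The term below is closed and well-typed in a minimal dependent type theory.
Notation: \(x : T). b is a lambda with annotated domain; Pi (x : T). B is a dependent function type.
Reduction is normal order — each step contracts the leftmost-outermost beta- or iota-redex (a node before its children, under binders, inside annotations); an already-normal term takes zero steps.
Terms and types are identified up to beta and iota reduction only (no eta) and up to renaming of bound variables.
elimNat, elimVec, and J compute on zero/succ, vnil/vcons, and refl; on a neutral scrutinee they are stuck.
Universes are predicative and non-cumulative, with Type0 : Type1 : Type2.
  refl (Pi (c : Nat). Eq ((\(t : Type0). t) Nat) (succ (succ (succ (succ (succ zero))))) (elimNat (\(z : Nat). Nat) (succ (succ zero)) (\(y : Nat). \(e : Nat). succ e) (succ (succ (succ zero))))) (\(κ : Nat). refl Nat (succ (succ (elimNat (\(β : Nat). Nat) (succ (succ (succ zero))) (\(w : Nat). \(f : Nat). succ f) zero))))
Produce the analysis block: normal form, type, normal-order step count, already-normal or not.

reduced normal form:
  refl (Pi (c : Nat). Eq Nat (succ (succ (succ (succ (succ zero))))) (succ (succ (succ (succ (succ zero)))))) (\(t : Nat). refl Nat (succ (succ (succ (succ (succ zero))))))
type:
  Eq (Pi (c : Nat). Eq Nat (succ (succ (succ (succ (succ zero))))) (succ (succ (succ (succ (succ zero)))))) (\(t : Nat). refl Nat (succ (succ (succ (succ (succ zero)))))) (\(z : Nat). refl Nat (succ (succ (succ (succ (succ zero))))))
steps to reach normal form (normal order): 12
started in normal form: no
first contracted redex: a beta-redex


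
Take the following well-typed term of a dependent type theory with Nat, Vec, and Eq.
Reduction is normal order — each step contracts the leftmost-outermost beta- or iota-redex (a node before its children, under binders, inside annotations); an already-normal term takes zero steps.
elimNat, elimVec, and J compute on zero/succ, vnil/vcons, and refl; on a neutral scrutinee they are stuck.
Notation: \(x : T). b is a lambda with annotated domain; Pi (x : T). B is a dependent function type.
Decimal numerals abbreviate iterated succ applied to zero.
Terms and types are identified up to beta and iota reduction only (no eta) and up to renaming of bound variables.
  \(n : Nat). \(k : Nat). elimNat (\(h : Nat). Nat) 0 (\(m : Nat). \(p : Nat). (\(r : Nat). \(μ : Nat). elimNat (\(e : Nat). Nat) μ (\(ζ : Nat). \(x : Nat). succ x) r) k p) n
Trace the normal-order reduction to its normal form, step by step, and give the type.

normal-order reduction:
  \(n : Nat). \(k : Nat). elimNat (\(h : Nat). Nat) 0 (\(m : Nat). \(p : Nat). (\(r : Nat). \(μ : Nat). elimNat (\(e : Nat). Nat) μ (\(ζ : Nat). \(x : Nat). succ x) r) k p) n
  ~> \(n : Nat). \(k : Nat). elimNat (\(h : Nat). Nat) 0 (\(m : Nat). \(p : Nat). (\(r : Nat). elimNat (\(μ : Nat). Nat) r (\(e : Nat). \(ζ : Nat). succ ζ) k) p) n
  ~> \(n : Nat). \(k : Nat). elimNat (\(h : Nat). Nat) 0 (\(m : Nat). \(p : Nat). elimNat (\(r : Nat). Nat) p (\(μ : Nat). \(e : Nat). succ e) k) n
inferred type:
  Pi (n : Nat). Pi (k : Nat). Nat


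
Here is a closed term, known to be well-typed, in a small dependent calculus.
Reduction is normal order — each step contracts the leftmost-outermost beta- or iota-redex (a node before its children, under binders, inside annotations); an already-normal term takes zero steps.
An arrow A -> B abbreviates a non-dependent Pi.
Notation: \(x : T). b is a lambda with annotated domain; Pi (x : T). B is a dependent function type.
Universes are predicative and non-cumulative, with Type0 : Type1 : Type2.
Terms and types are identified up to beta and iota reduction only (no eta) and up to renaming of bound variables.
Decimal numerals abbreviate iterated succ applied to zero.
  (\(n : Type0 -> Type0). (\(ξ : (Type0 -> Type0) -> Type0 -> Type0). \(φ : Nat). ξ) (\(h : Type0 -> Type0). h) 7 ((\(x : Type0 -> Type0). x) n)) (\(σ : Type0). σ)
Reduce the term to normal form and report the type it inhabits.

normal form:
  \(n : Type0). n
type:
  Type0 -> Type0


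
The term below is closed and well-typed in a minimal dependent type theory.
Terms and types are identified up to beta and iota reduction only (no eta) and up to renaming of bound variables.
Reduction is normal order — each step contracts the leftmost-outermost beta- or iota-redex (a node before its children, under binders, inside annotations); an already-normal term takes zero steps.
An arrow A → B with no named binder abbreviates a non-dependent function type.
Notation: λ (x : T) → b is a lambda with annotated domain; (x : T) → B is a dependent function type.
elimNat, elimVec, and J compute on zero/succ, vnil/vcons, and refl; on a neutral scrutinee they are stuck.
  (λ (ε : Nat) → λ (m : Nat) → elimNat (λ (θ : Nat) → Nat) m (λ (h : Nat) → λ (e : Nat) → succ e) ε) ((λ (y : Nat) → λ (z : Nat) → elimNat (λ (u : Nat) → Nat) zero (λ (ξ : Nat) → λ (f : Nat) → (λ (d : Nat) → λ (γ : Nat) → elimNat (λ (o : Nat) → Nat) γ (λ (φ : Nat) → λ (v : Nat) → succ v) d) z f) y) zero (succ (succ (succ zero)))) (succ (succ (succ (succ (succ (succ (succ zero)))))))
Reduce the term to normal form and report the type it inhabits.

resulting normal form:
  succ (succ (succ (succ (succ (succ (succ zero))))))
inferred type:
  Nat
observation: 6 normal-order steps separate the term from its normal form.


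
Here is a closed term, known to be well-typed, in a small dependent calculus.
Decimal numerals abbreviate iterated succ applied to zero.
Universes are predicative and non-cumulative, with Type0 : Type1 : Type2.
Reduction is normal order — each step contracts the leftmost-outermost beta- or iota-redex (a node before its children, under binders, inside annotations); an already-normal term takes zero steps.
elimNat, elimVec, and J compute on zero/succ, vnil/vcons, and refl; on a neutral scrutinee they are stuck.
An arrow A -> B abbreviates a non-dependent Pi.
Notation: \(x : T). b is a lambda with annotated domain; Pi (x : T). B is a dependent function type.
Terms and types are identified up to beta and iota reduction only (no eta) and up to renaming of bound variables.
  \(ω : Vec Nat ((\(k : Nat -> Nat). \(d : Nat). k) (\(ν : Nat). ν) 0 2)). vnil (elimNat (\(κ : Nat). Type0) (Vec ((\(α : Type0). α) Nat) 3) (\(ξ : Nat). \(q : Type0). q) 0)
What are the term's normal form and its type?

normal form:
  \(ω : Vec Nat 2). vnil (Vec Nat 3)
the term's type:
  Vec Nat 2 -> Vec (Vec Nat 3) 0
observation: normalization takes exactly 5 steps under the normal-order strategy.


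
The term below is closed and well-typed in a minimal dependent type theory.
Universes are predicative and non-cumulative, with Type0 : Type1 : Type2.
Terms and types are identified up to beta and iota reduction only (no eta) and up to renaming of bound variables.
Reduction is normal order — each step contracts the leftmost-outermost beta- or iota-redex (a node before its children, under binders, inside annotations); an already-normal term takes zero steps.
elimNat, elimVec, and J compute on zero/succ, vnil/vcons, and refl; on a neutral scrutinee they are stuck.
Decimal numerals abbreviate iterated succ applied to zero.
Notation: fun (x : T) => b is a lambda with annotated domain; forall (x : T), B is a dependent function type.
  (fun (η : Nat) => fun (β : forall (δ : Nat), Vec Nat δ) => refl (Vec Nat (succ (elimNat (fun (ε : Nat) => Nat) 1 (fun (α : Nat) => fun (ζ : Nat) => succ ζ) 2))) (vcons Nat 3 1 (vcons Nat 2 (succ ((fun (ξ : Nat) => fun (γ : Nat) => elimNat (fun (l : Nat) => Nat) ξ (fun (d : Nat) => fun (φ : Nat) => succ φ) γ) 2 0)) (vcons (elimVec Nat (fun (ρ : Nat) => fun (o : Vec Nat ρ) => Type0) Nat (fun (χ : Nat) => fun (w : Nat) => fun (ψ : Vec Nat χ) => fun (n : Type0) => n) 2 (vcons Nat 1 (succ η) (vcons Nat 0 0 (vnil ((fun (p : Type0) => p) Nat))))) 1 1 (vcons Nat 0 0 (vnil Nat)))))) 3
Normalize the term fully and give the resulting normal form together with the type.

normal form:
  fun (η : forall (β : Nat), Vec Nat β) => refl (Vec Nat 4) (vcons Nat 3 1 (vcons Nat 2 3 (vcons Nat 1 1 (vcons Nat 0 0 (vnil Nat)))))
inferred type:
  forall (η : forall (β : Nat), Vec Nat β), Eq (Vec Nat 4) (vcons Nat 3 1 (vcons Nat 2 3 (vcons Nat 1 1 (vcons Nat 0 0 (vnil Nat))))) (vcons Nat 3 1 (vcons Nat 2 3 (vcons Nat 1 1 (vcons Nat 0 0 (vnil Nat)))))


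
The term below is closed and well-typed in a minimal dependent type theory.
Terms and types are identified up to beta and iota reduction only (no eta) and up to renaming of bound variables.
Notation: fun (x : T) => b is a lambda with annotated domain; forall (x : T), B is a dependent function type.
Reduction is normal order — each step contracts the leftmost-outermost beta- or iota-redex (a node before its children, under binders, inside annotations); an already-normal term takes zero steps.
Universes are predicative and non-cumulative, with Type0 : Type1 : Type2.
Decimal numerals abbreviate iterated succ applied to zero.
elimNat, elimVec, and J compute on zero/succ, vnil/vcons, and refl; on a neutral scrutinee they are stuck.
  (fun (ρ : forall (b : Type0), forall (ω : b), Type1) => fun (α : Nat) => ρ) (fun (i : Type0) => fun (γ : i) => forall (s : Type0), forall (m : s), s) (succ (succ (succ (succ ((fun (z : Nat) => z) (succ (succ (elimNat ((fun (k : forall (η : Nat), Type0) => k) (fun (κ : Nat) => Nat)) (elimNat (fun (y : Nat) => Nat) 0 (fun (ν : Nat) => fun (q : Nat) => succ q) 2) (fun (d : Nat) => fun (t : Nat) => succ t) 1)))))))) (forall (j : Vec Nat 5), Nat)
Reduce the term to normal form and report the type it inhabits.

resulting normal form:
  fun (ρ : forall (b : Vec Nat 5), Nat) => forall (ω : Type0), forall (α : ω), ω
the term's type:
  forall (ρ : forall (b : Vec Nat 5), Nat), Type1


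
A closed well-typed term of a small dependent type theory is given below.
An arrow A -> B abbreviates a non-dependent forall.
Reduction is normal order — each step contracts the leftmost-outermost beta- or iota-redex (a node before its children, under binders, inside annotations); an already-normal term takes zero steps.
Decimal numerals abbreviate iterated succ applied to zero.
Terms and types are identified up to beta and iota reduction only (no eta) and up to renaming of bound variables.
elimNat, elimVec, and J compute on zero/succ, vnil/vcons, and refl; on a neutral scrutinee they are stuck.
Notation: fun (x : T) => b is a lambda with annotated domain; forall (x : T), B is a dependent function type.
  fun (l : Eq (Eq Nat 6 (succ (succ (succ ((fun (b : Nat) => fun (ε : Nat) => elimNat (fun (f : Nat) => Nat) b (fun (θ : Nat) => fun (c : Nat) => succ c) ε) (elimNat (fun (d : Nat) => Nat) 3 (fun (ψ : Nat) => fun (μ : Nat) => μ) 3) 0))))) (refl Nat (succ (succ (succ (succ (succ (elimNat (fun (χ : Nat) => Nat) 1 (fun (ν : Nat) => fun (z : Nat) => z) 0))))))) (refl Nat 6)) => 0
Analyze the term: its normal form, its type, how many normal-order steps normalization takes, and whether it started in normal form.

normal form:
  fun (l : Eq (Eq Nat 6 6) (refl Nat 6) (refl Nat 6)) => 0
inferred type:
  Eq (Eq Nat 6 6) (refl Nat 6) (refl Nat 6) -> Nat
reduction steps (normal order): 14
term was already normal: no
first contracted redex: a beta-redex


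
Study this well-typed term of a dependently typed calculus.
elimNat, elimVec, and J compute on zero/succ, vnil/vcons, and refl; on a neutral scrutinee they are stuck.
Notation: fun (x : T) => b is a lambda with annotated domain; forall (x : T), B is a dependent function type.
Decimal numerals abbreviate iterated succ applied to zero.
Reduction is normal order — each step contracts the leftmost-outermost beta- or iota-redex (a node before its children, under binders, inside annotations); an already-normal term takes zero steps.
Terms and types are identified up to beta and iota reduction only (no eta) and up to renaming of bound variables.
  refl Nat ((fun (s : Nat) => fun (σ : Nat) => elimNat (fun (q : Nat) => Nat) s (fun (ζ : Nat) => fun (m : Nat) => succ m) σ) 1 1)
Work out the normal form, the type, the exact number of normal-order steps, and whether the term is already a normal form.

resulting normal form:
  refl Nat 2
the term's type:
  Eq Nat 2 2
reduction steps (normal order): 6
started in normal form: no
first contracted redex: a beta-redex


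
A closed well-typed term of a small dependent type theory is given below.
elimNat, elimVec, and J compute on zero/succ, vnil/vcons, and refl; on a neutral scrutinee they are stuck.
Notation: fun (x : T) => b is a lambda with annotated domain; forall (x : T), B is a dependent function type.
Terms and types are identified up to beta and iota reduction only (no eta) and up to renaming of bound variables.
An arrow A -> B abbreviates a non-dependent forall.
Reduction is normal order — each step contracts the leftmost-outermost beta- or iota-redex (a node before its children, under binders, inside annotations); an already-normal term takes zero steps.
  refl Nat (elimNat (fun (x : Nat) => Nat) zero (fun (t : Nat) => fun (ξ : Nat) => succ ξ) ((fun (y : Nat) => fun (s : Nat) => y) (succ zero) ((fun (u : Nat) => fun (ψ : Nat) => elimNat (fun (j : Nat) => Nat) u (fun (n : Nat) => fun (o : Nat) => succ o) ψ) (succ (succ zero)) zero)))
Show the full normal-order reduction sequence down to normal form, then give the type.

reduction (normal order):
  refl Nat (elimNat (fun (x : Nat) => Nat) zero (fun (t : Nat) => fun (ξ : Nat) => succ ξ) ((fun (y : Nat) => fun (s : Nat) => y) (succ zero) ((fun (u : Nat) => fun (ψ : Nat) => elimNat (fun (j : Nat) => Nat) u (fun (n : Nat) => fun (o : Nat) => succ o) ψ) (succ (succ zero)) zero)))
  ~> refl Nat (elimNat (fun (x : Nat) => Nat) zero (fun (t : Nat) => fun (ξ : Nat) => succ ξ) ((fun (y : Nat) => succ zero) ((fun (s : Nat) => fun (u : Nat) => elimNat (fun (ψ : Nat) => Nat) s (fun (j : Nat) => fun (n : Nat) => succ n) u) (succ (succ zero)) zero)))
  ~> refl Nat (elimNat (fun (x : Nat) => Nat) zero (fun (t : Nat) => fun (ξ : Nat) => succ ξ) (succ zero))
  ~> refl Nat ((fun (x : Nat) => fun (t : Nat) => succ t) zero (elimNat (fun (ξ : Nat) => Nat) zero (fun (y : Nat) => fun (s : Nat) => succ s) zero))
  ~> refl Nat ((fun (x : Nat) => succ x) (elimNat (fun (t : Nat) => Nat) zero (fun (ξ : Nat) => fun (y : Nat) => succ y) zero))
  ~> refl Nat (succ (elimNat (fun (x : Nat) => Nat) zero (fun (t : Nat) => fun (ξ : Nat) => succ ξ) zero))
  ~> refl Nat (succ zero)
the term's type:
  Eq Nat (succ zero) (succ zero)


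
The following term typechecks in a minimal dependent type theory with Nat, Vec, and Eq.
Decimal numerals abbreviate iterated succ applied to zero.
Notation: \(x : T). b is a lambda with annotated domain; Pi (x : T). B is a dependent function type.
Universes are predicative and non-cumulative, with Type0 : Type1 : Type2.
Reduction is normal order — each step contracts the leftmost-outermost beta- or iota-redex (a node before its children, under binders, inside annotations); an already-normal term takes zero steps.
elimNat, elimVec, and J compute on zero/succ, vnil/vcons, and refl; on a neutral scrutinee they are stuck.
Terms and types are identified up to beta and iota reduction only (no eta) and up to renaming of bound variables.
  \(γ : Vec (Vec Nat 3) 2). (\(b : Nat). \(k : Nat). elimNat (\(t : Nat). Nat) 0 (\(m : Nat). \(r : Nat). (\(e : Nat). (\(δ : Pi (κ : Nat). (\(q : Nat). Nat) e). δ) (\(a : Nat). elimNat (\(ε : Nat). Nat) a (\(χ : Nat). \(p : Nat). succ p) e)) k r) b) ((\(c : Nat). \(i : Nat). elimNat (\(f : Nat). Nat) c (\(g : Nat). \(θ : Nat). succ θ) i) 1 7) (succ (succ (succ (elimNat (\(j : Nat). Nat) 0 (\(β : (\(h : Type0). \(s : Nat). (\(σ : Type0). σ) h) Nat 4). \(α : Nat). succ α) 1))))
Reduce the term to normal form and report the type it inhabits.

normal form:
  \(γ : Vec (Vec Nat 3) 2). 32
type:
  Pi (γ : Vec (Vec Nat 3) 2). Nat
observation: the term reaches its normal form after 71 normal-order steps.


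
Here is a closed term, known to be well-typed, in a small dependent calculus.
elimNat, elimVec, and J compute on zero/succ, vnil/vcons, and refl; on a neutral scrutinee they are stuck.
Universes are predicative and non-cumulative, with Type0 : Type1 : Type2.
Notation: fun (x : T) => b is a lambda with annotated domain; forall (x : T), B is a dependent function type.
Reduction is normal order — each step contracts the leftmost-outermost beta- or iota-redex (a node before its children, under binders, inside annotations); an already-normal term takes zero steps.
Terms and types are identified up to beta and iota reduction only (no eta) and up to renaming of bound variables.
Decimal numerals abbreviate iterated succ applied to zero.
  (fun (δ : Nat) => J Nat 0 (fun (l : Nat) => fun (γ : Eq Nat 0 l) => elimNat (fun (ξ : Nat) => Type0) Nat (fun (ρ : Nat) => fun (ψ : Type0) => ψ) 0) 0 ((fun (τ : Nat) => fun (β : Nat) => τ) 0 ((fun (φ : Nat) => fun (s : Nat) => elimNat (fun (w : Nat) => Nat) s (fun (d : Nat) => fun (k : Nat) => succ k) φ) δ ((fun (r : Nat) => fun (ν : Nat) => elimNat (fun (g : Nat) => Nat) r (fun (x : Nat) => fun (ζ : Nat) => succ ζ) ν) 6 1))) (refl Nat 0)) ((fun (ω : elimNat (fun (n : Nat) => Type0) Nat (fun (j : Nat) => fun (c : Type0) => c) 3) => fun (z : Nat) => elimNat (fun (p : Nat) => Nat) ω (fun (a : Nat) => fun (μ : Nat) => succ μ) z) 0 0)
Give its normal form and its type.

normal form:
  0
inferred type:
  Nat
observation: the term reaches its normal form after 2 normal-order steps.


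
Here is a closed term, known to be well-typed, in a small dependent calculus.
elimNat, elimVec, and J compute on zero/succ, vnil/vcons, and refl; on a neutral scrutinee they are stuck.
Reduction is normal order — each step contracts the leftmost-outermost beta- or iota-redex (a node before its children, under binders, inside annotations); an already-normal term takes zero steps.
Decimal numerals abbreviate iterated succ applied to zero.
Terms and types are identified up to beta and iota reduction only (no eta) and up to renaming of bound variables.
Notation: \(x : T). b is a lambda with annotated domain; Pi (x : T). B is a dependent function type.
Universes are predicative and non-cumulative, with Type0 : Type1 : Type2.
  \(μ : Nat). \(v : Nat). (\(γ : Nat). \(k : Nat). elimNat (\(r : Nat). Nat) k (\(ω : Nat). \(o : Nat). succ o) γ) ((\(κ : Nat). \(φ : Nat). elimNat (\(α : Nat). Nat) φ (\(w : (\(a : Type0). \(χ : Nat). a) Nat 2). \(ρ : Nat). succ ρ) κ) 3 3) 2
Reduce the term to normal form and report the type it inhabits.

reduced normal form:
  \(μ : Nat). \(v : Nat). 8
type:
  Pi (μ : Nat). Pi (v : Nat). Nat
observation: the first redex contracted is a beta-redex; the normal form is reached in 33 normal-order steps.


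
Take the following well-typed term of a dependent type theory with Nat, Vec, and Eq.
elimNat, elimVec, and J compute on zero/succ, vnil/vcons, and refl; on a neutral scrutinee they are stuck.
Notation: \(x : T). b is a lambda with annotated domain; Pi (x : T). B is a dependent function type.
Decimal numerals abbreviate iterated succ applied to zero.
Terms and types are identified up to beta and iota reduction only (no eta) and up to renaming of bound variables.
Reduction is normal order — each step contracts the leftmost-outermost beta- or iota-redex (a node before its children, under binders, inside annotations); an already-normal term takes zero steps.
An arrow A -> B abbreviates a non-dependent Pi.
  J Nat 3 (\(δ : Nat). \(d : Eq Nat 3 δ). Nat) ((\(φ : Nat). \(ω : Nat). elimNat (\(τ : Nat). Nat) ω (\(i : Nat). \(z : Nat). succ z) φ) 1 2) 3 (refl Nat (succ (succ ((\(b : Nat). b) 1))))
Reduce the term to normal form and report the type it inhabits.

reduced normal form:
  3
type:
  Nat
observation: the first redex contracted is a J iota-redex; the normal form is reached in 7 normal-order steps.


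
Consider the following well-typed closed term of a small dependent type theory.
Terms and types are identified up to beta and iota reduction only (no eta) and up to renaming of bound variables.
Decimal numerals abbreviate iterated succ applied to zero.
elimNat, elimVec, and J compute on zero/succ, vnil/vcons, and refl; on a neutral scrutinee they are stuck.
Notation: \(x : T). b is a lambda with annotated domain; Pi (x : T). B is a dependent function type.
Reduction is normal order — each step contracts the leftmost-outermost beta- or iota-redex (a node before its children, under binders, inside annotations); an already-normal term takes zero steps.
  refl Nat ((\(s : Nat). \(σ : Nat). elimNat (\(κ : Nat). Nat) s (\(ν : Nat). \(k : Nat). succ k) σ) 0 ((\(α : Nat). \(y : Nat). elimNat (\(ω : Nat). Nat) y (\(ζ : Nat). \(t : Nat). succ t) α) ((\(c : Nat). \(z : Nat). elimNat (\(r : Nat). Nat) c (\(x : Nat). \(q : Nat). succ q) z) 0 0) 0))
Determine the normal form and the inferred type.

resulting normal form:
  refl Nat 0
the term's type:
  Eq Nat 0 0
observation: contracting a beta-redex first, the term normalizes in 9 steps.
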